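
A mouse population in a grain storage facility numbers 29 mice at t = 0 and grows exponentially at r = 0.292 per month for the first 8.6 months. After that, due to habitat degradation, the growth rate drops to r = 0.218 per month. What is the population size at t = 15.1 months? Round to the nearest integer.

1474 mice

Phase 1: N(8.6) = 29·e^(0.292×8.6) = 29·e^2.511 = 357.271.
Phase 2 runs for 15.1 − 8.6 = 6.5 months at r = 0.218.
N(15.1) = 357.271·e^(0.218×6.5) = 357.271·e^1.417 = 1473.65.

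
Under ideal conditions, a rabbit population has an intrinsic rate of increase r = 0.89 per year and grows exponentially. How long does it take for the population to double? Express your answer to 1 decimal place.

0.8 years

Doubling time t_d = ln(2)/r = 0.6931/0.89 = 0.77882.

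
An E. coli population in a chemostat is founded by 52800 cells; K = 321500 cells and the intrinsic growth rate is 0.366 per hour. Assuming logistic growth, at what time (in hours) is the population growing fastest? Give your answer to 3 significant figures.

4.45 hours

Logistic growth is fastest at N = K/2 = 160750.
A = (K − N₀)/N₀ = 5.089. Set K/(1 + A·e^(−rt)) = K/2 → A·e^(−rt) = 1.
e^(−0.366t) = 1/5.089 = 0.196502, so t = ln(5.089)/0.366 = 1.6271/0.366 = 4.4456.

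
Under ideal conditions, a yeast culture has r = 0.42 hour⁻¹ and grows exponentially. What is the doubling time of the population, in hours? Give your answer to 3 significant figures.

Doubling time t_d = ln(2)/r = 0.6931/0.42 = 1.6504.

1.65 hours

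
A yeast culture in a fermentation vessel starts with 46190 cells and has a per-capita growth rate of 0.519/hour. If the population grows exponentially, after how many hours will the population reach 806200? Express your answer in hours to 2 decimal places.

5.51 hours

Set N₀·e^(rt) = 806200: e^(0.519·t) = 806200/46190 = 17.454.
0.519·t = ln(17.454) = 2.8596, so t = 2.8596/0.519 = 5.5098.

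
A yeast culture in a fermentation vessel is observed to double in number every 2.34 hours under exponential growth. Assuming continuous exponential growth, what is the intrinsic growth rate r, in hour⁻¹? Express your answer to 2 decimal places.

0.30 per hour

r = ln(2)/t_d = 0.6931/2.34 = 0.29622.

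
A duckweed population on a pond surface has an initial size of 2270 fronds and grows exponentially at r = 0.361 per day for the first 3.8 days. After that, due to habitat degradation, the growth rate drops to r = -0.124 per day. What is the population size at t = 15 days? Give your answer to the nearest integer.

2232 fronds

Phase 1: N(3.8) = 2270·e^(0.361×3.8) = 2270·e^1.372 = 8949.34.
Phase 2 runs for 15 − 3.8 = 11.2 days at r = -0.124.
N(15) = 8949.34·e^(-0.124×11.2) = 8949.34·e^-1.389 = 2231.74.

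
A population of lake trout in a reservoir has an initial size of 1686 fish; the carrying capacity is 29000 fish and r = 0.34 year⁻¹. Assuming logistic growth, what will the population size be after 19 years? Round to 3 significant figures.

A = (K − N₀)/N₀ = (29000 − 1686)/1686 = 16.2.
N(t) = K/(1 + A·e^(−rt)) = 29000/(1 + 16.2×e^(−0.34×19)).
e^(−6.46) = 0.0015648; denominator = 1 + 16.2×0.0015648 = 1.0254.
N = 29000/1.0254 = 28283.

28300 fish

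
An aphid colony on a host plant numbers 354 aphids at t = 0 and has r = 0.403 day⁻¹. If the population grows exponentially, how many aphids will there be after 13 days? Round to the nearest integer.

66722 aphids

N(t) = N₀·e^(rt) = 354 × e^(0.403×13) = 354 × e^5.239.
e^5.239 ≈ 188.48, so N ≈ 354 × 188.48 = 66722.5.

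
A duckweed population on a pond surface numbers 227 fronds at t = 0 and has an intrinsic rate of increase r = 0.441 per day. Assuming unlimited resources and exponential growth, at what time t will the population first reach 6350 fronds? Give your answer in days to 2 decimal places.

Set N₀·e^(rt) = 6350: e^(0.441·t) = 6350/227 = 27.974.
0.441·t = ln(27.974) = 3.3313, so t = 3.3313/0.441 = 7.5539.

7.55 days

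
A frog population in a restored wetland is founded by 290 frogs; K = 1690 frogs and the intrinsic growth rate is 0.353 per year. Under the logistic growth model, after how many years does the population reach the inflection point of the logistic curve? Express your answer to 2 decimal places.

4.46 years

Logistic growth is fastest at N = K/2 = 845.
A = (K − N₀)/N₀ = 4.8276. Set K/(1 + A·e^(−rt)) = K/2 → A·e^(−rt) = 1.
e^(−0.353t) = 1/4.8276 = 0.207143, so t = ln(4.8276)/0.353 = 1.5743/0.353 = 4.4599.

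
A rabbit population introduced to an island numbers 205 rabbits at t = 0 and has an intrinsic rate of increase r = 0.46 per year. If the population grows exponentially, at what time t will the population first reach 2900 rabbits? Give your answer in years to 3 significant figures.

Set N₀·e^(rt) = 2900: e^(0.46·t) = 2900/205 = 14.146.
0.46·t = ln(14.146) = 2.6495, so t = 2.6495/0.46 = 5.7597.

5.76 years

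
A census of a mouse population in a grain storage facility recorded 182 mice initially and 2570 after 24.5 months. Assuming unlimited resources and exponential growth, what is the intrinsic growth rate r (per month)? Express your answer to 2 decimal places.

From N(t) = N₀·e^(rt): e^(r·24.5) = 2570/182 = 14.121.
r·24.5 = ln(14.121) = 2.6477, so r = 2.6477/24.5 = 0.10807.

0.11 per month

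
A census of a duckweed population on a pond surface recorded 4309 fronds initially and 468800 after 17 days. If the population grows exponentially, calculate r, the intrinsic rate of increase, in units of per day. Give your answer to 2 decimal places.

From N(t) = N₀·e^(rt): e^(r·17) = 468800/4309 = 108.8.
r·17 = ln(108.8) = 4.6895, so r = 4.6895/17 = 0.27585.

0.28 per day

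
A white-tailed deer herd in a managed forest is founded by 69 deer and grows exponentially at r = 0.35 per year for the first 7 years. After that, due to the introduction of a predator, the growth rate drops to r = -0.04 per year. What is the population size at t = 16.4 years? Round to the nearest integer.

549 deer

Phase 1: N(7) = 69·e^(0.35×7) = 69·e^2.45 = 799.596.
Phase 2 runs for 16.4 − 7 = 9.4 years at r = -0.04.
N(16.4) = 799.596·e^(-0.04×9.4) = 799.596·e^-0.376 = 549.004.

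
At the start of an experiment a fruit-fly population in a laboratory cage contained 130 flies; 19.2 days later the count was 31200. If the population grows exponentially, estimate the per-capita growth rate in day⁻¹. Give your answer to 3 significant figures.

From N(t) = N₀·e^(rt): e^(r·19.2) = 31200/130 = 240.
r·19.2 = ln(240) = 5.4806, so r = 5.4806/19.2 = 0.28545.

0.285 per day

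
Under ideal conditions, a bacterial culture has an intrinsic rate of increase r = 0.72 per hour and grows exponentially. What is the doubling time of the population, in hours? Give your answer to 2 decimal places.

0.96 hours

Doubling time t_d = ln(2)/r = 0.6931/0.72 = 0.9627.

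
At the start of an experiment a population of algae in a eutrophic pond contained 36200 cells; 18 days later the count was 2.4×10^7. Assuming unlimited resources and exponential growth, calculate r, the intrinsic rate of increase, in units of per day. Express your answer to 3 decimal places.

0.361 per day

From N(t) = N₀·e^(rt): e^(r·18) = 2.4×10^7/36200 = 662.98.
r·18 = ln(662.98) = 6.4967, so r = 6.4967/18 = 0.36093.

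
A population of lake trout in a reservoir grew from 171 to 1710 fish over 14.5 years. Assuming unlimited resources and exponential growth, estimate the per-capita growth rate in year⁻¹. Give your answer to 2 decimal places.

0.16 per year

From N(t) = N₀·e^(rt): e^(r·14.5) = 1710/171 = 10.
r·14.5 = ln(10) = 2.3026, so r = 2.3026/14.5 = 0.1588.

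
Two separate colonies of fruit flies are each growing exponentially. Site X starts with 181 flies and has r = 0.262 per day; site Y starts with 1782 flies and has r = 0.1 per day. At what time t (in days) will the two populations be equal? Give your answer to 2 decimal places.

Set 181·e^(0.262t) = 1782·e^(0.1t).
e^((0.262 − 0.1)t) = 1782/181 → e^(0.162·t) = 9.8453.
0.162·t = ln(9.8453) = 2.287, so t = 2.287/0.162 = 14.117.

14.12 days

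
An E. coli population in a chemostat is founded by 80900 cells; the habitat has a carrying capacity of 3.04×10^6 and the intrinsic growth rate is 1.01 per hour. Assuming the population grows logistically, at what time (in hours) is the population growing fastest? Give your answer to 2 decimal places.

Logistic growth is fastest at N = K/2 = 1.52×10^6.
A = (K − N₀)/N₀ = 36.577. Set K/(1 + A·e^(−rt)) = K/2 → A·e^(−rt) = 1.
e^(−1.01t) = 1/36.577 = 0.0273394, so t = ln(36.577)/1.01 = 3.5994/1.01 = 3.5638.

3.56 hours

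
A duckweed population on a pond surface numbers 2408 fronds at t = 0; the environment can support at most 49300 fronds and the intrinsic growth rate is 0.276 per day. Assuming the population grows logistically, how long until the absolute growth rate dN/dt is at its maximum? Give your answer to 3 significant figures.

Logistic growth is fastest at N = K/2 = 24650.
A = (K − N₀)/N₀ = 19.473. Set K/(1 + A·e^(−rt)) = K/2 → A·e^(−rt) = 1.
e^(−0.276t) = 1/19.473 = 0.051352, so t = ln(19.473)/0.276 = 2.9691/0.276 = 10.757.

10.8 days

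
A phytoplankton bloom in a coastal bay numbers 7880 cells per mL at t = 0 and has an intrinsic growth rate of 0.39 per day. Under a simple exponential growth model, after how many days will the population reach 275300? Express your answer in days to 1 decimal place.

9.1 days

Set N₀·e^(rt) = 275300: e^(0.39·t) = 275300/7880 = 34.937.
0.39·t = ln(34.937) = 3.5535, so t = 3.5535/0.39 = 9.1116.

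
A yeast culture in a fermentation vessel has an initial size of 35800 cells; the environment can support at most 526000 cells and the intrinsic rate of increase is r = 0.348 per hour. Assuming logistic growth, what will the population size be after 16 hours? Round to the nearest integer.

A = (K − N₀)/N₀ = (526000 − 35800)/35800 = 13.693.
N(t) = K/(1 + A·e^(−rt)) = 526000/(1 + 13.693×e^(−0.348×16)).
e^(−5.568) = 0.0038181; denominator = 1 + 13.693×0.0038181 = 1.0523.
N = 526000/1.0523 = 499867.

499867 cells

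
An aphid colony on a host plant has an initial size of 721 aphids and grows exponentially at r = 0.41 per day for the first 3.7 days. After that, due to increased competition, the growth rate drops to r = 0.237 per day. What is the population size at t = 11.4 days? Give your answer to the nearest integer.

20385 aphids

Phase 1: N(3.7) = 721·e^(0.41×3.7) = 721·e^1.517 = 3286.7.
Phase 2 runs for 11.4 − 3.7 = 7.7 days at r = 0.237.
N(11.4) = 3286.7·e^(0.237×7.7) = 3286.7·e^1.825 = 20384.7.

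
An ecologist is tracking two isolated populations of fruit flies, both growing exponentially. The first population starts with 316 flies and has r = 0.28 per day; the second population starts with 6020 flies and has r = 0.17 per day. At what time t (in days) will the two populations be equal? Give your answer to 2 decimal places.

Set 316·e^(0.28t) = 6020·e^(0.17t).
e^((0.28 − 0.17)t) = 6020/316 → e^(0.11·t) = 19.051.
0.11·t = ln(19.051) = 2.9471, so t = 2.9471/0.11 = 26.792.

26.79 days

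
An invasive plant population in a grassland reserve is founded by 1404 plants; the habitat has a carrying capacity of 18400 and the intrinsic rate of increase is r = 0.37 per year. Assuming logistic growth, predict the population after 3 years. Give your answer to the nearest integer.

A = (K − N₀)/N₀ = (18400 − 1404)/1404 = 12.105.
N(t) = K/(1 + A·e^(−rt)) = 18400/(1 + 12.105×e^(−0.37×3)).
e^(−1.11) = 0.32956; denominator = 1 + 12.105×0.32956 = 4.9894.
N = 18400/4.9894 = 3687.78.

3688 plants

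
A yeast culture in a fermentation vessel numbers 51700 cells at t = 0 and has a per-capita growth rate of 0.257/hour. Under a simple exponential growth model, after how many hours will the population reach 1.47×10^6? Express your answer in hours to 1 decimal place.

13.0 hours

Set N₀·e^(rt) = 1.47×10^6: e^(0.257·t) = 1.47×10^6/51700 = 28.433.
0.257·t = ln(28.433) = 3.3476, so t = 3.3476/0.257 = 13.026.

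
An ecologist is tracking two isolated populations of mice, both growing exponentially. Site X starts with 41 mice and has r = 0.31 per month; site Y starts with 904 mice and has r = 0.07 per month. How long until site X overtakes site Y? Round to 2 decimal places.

12.89 months

Set 41·e^(0.31t) = 904·e^(0.07t).
e^((0.31 − 0.07)t) = 904/41 → e^(0.24·t) = 22.049.
0.24·t = ln(22.049) = 3.0933, so t = 3.0933/0.24 = 12.889.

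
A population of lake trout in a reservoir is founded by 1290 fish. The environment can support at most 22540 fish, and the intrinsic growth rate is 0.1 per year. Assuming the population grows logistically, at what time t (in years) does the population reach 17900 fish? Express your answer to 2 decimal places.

A = (K − N₀)/N₀ = (22540 − 1290)/1290 = 16.473.
Solve 22540/(1 + 16.473·e^(−0.1t)) = 17900: 1 + 16.473·e^(−0.1t) = 1.2592, so e^(−0.1t) = 0.015736.
−0.1·t = ln(0.015736) = -4.1518, so t = 4.1518/0.1 = 41.518.

41.52 years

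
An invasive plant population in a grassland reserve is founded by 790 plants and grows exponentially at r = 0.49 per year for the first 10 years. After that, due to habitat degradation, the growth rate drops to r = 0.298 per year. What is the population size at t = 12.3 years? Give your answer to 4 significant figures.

210500 plants

Phase 1: N(10) = 790·e^(0.49×10) = 790·e^4.9 = 106089.
Phase 2 runs for 12.3 − 10 = 2.3 years at r = 0.298.
N(12.3) = 106089·e^(0.298×2.3) = 106089·e^0.6854 = 210540.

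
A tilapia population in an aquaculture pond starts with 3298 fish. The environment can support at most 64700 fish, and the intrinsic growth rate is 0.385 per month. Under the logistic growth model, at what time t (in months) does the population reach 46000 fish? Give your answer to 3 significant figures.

A = (K − N₀)/N₀ = (64700 − 3298)/3298 = 18.618.
Solve 64700/(1 + 18.618·e^(−0.385t)) = 46000: 1 + 18.618·e^(−0.385t) = 1.4065, so e^(−0.385t) = 0.0218349.
−0.385·t = ln(0.0218349) = -3.8242, so t = 3.8242/0.385 = 9.9331.

9.93 months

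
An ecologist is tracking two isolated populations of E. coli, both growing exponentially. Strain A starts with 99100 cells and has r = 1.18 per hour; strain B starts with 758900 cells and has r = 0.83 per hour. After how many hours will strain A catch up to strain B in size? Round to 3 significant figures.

Set 99100·e^(1.18t) = 758900·e^(0.83t).
e^((1.18 − 0.83)t) = 758900/99100 → e^(0.35·t) = 7.6579.
0.35·t = ln(7.6579) = 2.0357, so t = 2.0357/0.35 = 5.8164.

5.82 hours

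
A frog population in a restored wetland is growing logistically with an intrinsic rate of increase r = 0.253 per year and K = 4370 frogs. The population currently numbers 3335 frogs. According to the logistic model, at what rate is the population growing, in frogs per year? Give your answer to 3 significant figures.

dN/dt = rN(1 − N/K) = 0.253 × 3335 × (1 − 3335/4370).
1 − 3335/4370 = 0.23684; dN/dt = 0.253 × 3335 × 0.23684 = 199.84.

200 frogs per year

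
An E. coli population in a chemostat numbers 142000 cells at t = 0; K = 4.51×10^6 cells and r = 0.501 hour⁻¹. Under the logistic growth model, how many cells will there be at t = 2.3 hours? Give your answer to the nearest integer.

A = (K − N₀)/N₀ = (4.51×10^6 − 142000)/142000 = 30.761.
N(t) = K/(1 + A·e^(−rt)) = 4.51×10^6/(1 + 30.761×e^(−0.501×2.3)).
e^(−1.152) = 0.31591; denominator = 1 + 30.761×0.31591 = 10.718.
N = 4.51×10^6/10.718 = 420805.

420805 cells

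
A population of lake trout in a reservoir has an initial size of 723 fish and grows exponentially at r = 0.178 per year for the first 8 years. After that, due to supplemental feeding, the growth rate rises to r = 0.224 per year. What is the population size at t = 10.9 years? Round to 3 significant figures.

Phase 1: N(8) = 723·e^(0.178×8) = 723·e^1.424 = 3003.13.
Phase 2 runs for 10.9 − 8 = 2.9 years at r = 0.224.
N(10.9) = 3003.13·e^(0.224×2.9) = 3003.13·e^0.6496 = 5750.31.

5750 fish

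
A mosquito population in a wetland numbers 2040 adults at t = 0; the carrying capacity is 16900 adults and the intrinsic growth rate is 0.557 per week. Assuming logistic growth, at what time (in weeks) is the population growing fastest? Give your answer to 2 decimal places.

3.57 weeks

Logistic growth is fastest at N = K/2 = 8450.
A = (K − N₀)/N₀ = 7.2843. Set K/(1 + A·e^(−rt)) = K/2 → A·e^(−rt) = 1.
e^(−0.557t) = 1/7.2843 = 0.137281, so t = ln(7.2843)/0.557 = 1.9857/0.557 = 3.565.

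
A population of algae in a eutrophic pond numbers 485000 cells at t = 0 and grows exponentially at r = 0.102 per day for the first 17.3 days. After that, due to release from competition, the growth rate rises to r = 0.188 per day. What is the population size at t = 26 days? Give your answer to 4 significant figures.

14540000 cells

Phase 1: N(17.3) = 485000·e^(0.102×17.3) = 485000·e^1.765 = 2.83203×10^6.
Phase 2 runs for 26 − 17.3 = 8.7 days at r = 0.188.
N(26) = 2.83203×10^6·e^(0.188×8.7) = 2.83203×10^6·e^1.636 = 1.45355×10^7.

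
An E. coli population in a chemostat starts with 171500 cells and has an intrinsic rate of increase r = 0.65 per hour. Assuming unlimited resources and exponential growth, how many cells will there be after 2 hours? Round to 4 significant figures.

629300 cells

N(t) = N₀·e^(rt) = 171500 × e^(0.65×2) = 171500 × e^1.3.
e^1.3 ≈ 3.6693, so N ≈ 171500 × 3.6693 = 629284.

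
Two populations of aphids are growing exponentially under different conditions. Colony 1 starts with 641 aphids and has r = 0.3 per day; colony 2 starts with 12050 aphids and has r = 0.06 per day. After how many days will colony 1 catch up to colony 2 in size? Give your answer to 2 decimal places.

12.22 days

Set 641·e^(0.3t) = 12050·e^(0.06t).
e^((0.3 − 0.06)t) = 12050/641 → e^(0.24·t) = 18.799.
0.24·t = ln(18.799) = 2.9338, so t = 2.9338/0.24 = 12.224.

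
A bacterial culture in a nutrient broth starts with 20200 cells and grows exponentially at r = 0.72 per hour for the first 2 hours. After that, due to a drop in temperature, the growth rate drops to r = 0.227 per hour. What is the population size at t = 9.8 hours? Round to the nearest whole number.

Phase 1: N(2) = 20200·e^(0.72×2) = 20200·e^1.44 = 85258.1.
Phase 2 runs for 9.8 − 2 = 7.8 hours at r = 0.227.
N(9.8) = 85258.1·e^(0.227×7.8) = 85258.1·e^1.771 = 500838.

500838 cells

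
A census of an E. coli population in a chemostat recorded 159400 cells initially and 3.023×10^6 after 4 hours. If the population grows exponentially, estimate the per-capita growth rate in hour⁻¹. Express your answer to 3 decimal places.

From N(t) = N₀·e^(rt): e^(r·4) = 3.023×10^6/159400 = 18.965.
r·4 = ln(18.965) = 2.9426, so r = 2.9426/4 = 0.73565.

0.736 per hour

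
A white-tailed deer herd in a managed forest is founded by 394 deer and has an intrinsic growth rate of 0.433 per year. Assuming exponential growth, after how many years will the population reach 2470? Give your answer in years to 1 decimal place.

Set N₀·e^(rt) = 2470: e^(0.433·t) = 2470/394 = 6.269.
0.433·t = ln(6.269) = 1.8356, so t = 1.8356/0.433 = 4.2393.

4.2 years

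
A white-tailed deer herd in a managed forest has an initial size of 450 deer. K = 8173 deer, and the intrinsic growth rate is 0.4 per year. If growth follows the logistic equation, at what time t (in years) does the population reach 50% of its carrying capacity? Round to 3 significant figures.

7.11 years

A = (K − N₀)/N₀ = (8173 − 450)/450 = 17.162.
Solve 8173/(1 + 17.162·e^(−0.4t)) = 4086.5: 1 + 17.162·e^(−0.4t) = 2, so e^(−0.4t) = 0.0582675.
−0.4·t = ln(0.0582675) = -2.8427, so t = 2.8427/0.4 = 7.1068.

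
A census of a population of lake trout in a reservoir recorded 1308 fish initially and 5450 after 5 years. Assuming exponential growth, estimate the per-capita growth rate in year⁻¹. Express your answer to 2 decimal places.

From N(t) = N₀·e^(rt): e^(r·5) = 5450/1308 = 4.1667.
r·5 = ln(4.1667) = 1.4271, so r = 1.4271/5 = 0.28542.

0.29 per year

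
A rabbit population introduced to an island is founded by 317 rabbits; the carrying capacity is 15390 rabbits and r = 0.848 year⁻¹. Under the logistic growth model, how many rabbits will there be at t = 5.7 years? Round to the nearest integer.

A = (K − N₀)/N₀ = (15390 − 317)/317 = 47.549.
N(t) = K/(1 + A·e^(−rt)) = 15390/(1 + 47.549×e^(−0.848×5.7)).
e^(−4.834) = 0.0079578; denominator = 1 + 47.549×0.0079578 = 1.3784.
N = 15390/1.3784 = 11165.2.

11165 rabbits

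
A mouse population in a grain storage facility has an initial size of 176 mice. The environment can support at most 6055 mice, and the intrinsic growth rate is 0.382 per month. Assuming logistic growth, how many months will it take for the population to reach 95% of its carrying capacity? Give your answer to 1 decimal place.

16.9 months

A = (K − N₀)/N₀ = (6055 − 176)/176 = 33.403.
Solve 6055/(1 + 33.403·e^(−0.382t)) = 5752.25: 1 + 33.403·e^(−0.382t) = 1.0526, so e^(−0.382t) = 0.00157563.
−0.382·t = ln(0.00157563) = -6.4531, so t = 6.4531/0.382 = 16.893.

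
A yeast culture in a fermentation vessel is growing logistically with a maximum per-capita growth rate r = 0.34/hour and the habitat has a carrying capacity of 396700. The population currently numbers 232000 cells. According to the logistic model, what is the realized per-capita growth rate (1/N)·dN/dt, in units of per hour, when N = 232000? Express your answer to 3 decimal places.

(1/N)·dN/dt = r(1 − N/K) = 0.34 × (1 − 232000/396700).
= 0.34 × 0.41518 = 0.14116.

0.141 per hour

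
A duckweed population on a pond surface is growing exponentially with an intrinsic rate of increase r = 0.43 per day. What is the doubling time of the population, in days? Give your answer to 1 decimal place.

Doubling time t_d = ln(2)/r = 0.6931/0.43 = 1.612.

1.6 days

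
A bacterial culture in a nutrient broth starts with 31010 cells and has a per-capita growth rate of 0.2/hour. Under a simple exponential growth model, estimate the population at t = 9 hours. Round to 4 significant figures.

187600 cells

N(t) = N₀·e^(rt) = 31010 × e^(0.2×9) = 31010 × e^1.8.
e^1.8 ≈ 6.0496, so N ≈ 31010 × 6.0496 = 187600.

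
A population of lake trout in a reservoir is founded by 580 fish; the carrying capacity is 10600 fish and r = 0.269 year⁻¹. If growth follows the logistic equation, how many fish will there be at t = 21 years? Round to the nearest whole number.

9992 fish

A = (K − N₀)/N₀ = (10600 − 580)/580 = 17.276.
N(t) = K/(1 + A·e^(−rt)) = 10600/(1 + 17.276×e^(−0.269×21)).
e^(−5.649) = 0.003521; denominator = 1 + 17.276×0.003521 = 1.0608.
N = 10600/1.0608 = 9992.19.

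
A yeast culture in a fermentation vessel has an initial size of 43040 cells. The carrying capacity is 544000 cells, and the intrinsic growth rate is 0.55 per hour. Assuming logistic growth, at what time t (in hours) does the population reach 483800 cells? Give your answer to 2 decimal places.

A = (K − N₀)/N₀ = (544000 − 43040)/43040 = 11.639.
Solve 544000/(1 + 11.639·e^(−0.55t)) = 483800: 1 + 11.639·e^(−0.55t) = 1.1244, so e^(−0.55t) = 0.0106905.
−0.55·t = ln(0.0106905) = -4.5384, so t = 4.5384/0.55 = 8.2516.

8.25 hours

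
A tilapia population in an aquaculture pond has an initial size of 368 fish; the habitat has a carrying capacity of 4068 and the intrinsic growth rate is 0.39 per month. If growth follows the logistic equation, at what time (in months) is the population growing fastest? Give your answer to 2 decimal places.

5.92 months

Logistic growth is fastest at N = K/2 = 2034.
A = (K − N₀)/N₀ = 10.054. Set K/(1 + A·e^(−rt)) = K/2 → A·e^(−rt) = 1.
e^(−0.39t) = 1/10.054 = 0.0994595, so t = ln(10.054)/0.39 = 2.308/0.39 = 5.918.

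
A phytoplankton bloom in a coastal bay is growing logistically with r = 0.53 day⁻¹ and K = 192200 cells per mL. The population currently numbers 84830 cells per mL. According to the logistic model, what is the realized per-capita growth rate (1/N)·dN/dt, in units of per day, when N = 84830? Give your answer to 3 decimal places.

0.296 per day

(1/N)·dN/dt = r(1 − N/K) = 0.53 × (1 − 84830/192200).
= 0.53 × 0.55864 = 0.29608.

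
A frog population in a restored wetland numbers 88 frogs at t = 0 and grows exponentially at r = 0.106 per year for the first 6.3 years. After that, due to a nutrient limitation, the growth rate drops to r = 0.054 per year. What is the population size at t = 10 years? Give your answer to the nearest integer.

Phase 1: N(6.3) = 88·e^(0.106×6.3) = 88·e^0.6678 = 171.595.
Phase 2 runs for 10 − 6.3 = 3.7 years at r = 0.054.
N(10) = 171.595·e^(0.054×3.7) = 171.595·e^0.1998 = 209.545.

210 frogs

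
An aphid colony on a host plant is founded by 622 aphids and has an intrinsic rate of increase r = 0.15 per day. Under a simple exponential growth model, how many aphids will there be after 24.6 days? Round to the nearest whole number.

24908 aphids

N(t) = N₀·e^(rt) = 622 × e^(0.15×24.6) = 622 × e^3.69.
e^3.69 ≈ 40.045, so N ≈ 622 × 40.045 = 24907.9.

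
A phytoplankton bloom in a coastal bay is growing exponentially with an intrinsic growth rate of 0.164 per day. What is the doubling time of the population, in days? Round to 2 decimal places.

4.23 days

Doubling time t_d = ln(2)/r = 0.6931/0.164 = 4.2265.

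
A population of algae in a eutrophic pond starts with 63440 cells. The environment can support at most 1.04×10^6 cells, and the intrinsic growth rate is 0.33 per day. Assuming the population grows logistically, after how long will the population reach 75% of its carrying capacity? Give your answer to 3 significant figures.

A = (K − N₀)/N₀ = (1.04×10^6 − 63440)/63440 = 15.393.
Solve 1.04×10^6/(1 + 15.393·e^(−0.33t)) = 780000: 1 + 15.393·e^(−0.33t) = 1.3333, so e^(−0.33t) = 0.0216542.
−0.33·t = ln(0.0216542) = -3.8326, so t = 3.8326/0.33 = 11.614.

11.6 days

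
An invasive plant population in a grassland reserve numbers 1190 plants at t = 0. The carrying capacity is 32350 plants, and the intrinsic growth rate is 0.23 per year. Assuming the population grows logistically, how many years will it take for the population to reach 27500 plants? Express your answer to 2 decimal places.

21.74 years

A = (K − N₀)/N₀ = (32350 − 1190)/1190 = 26.185.
Solve 32350/(1 + 26.185·e^(−0.23t)) = 27500: 1 + 26.185·e^(−0.23t) = 1.1764, so e^(−0.23t) = 0.00673533.
−0.23·t = ln(0.00673533) = -5.0004, so t = 5.0004/0.23 = 21.741.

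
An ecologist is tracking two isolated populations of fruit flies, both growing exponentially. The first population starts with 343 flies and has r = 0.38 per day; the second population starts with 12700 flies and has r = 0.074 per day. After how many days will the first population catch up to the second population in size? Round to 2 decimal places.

Set 343·e^(0.38t) = 12700·e^(0.074t).
e^((0.38 − 0.074)t) = 12700/343 → e^(0.306·t) = 37.026.
0.306·t = ln(37.026) = 3.6116, so t = 3.6116/0.306 = 11.803.

11.80 days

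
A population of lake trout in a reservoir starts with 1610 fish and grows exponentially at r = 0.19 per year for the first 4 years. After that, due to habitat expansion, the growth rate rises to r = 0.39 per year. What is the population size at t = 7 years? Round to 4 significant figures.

11090 fish

Phase 1: N(4) = 1610·e^(0.19×4) = 1610·e^0.76 = 3442.62.
Phase 2 runs for 7 − 4 = 3 years at r = 0.39.
N(7) = 3442.62·e^(0.39×3) = 3442.62·e^1.17 = 11092.1.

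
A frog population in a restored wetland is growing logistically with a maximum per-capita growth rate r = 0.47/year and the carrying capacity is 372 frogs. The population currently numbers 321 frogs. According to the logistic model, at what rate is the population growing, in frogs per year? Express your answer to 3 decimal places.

dN/dt = rN(1 − N/K) = 0.47 × 321 × (1 − 321/372).
1 − 321/372 = 0.1371; dN/dt = 0.47 × 321 × 0.1371 = 20.684.

20.684 frogs per year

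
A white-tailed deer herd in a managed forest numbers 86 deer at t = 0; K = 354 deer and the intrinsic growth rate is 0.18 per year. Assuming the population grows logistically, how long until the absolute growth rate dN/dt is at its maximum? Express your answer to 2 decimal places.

6.31 years

Logistic growth is fastest at N = K/2 = 177.
A = (K − N₀)/N₀ = 3.1163. Set K/(1 + A·e^(−rt)) = K/2 → A·e^(−rt) = 1.
e^(−0.18t) = 1/3.1163 = 0.320896, so t = ln(3.1163)/0.18 = 1.1366/0.18 = 6.3147.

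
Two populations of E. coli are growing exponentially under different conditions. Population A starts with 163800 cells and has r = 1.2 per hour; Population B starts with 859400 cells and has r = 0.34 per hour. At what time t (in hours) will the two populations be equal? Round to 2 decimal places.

Set 163800·e^(1.2t) = 859400·e^(0.34t).
e^((1.2 − 0.34)t) = 859400/163800 → e^(0.86·t) = 5.2466.
0.86·t = ln(5.2466) = 1.6576, so t = 1.6576/0.86 = 1.9274.

1.93 hours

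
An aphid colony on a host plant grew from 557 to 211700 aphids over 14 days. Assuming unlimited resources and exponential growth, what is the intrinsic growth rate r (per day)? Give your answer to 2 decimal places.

From N(t) = N₀·e^(rt): e^(r·14) = 211700/557 = 380.07.
r·14 = ln(380.07) = 5.9404, so r = 5.9404/14 = 0.42431.

0.42 per day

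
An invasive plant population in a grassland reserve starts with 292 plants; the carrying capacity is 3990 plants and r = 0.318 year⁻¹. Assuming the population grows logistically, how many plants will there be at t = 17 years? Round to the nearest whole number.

A = (K − N₀)/N₀ = (3990 − 292)/292 = 12.664.
N(t) = K/(1 + A·e^(−rt)) = 3990/(1 + 12.664×e^(−0.318×17)).
e^(−5.406) = 0.0044896; denominator = 1 + 12.664×0.0044896 = 1.0569.
N = 3990/1.0569 = 3775.34.

3775 plants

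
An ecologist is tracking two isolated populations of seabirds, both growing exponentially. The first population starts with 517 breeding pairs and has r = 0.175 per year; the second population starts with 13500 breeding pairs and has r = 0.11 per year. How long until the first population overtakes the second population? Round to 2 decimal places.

Set 517·e^(0.175t) = 13500·e^(0.11t).
e^((0.175 − 0.11)t) = 13500/517 → e^(0.065·t) = 26.112.
0.065·t = ln(26.112) = 3.2624, so t = 3.2624/0.065 = 50.191.

50.19 years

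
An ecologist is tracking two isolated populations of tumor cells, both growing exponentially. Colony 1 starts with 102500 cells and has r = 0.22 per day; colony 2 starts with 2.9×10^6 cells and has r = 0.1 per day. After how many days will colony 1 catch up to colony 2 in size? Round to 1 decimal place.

Set 102500·e^(0.22t) = 2.9×10^6·e^(0.1t).
e^((0.22 − 0.1)t) = 2.9×10^6/102500 → e^(0.12·t) = 28.293.
0.12·t = ln(28.293) = 3.3426, so t = 3.3426/0.12 = 27.855.

27.9 days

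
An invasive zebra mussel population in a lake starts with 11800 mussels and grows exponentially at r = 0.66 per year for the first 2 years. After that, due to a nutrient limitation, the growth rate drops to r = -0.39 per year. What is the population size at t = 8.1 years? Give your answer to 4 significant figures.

Phase 1: N(2) = 11800·e^(0.66×2) = 11800·e^1.32 = 44172.4.
Phase 2 runs for 8.1 − 2 = 6.1 years at r = -0.39.
N(8.1) = 44172.4·e^(-0.39×6.1) = 44172.4·e^-2.379 = 4092.27.

4092 mussels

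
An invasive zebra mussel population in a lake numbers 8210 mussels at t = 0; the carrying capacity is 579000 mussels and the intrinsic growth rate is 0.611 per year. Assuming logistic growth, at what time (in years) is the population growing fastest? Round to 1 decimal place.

6.9 years

Logistic growth is fastest at N = K/2 = 289500.
A = (K − N₀)/N₀ = 69.524. Set K/(1 + A·e^(−rt)) = K/2 → A·e^(−rt) = 1.
e^(−0.611t) = 1/69.524 = 0.0143836, so t = ln(69.524)/0.611 = 4.2417/0.611 = 6.9422.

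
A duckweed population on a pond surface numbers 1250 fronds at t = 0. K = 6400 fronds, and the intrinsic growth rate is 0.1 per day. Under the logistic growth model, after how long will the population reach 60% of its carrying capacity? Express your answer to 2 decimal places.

A = (K − N₀)/N₀ = (6400 − 1250)/1250 = 4.12.
Solve 6400/(1 + 4.12·e^(−0.1t)) = 3840: 1 + 4.12·e^(−0.1t) = 1.6667, so e^(−0.1t) = 0.161812.
−0.1·t = ln(0.161812) = -1.8213, so t = 1.8213/0.1 = 18.213.

18.21 days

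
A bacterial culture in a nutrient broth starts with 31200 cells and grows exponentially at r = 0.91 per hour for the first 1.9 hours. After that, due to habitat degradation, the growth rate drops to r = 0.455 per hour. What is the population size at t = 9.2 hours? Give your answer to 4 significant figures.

4870000 cells

Phase 1: N(1.9) = 31200·e^(0.91×1.9) = 31200·e^1.729 = 175813.
Phase 2 runs for 9.2 − 1.9 = 7.3 hours at r = 0.455.
N(9.2) = 175813·e^(0.455×7.3) = 175813·e^3.321 = 4.870335×10^6.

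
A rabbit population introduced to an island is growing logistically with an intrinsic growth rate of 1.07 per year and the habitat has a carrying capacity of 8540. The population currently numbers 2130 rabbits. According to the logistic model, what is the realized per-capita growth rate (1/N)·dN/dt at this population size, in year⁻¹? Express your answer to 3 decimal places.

(1/N)·dN/dt = r(1 − N/K) = 1.07 × (1 − 2130/8540).
= 1.07 × 0.75059 = 0.80313.

0.803 per year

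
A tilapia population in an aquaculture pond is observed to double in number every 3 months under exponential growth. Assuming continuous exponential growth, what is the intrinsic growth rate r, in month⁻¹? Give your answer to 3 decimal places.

0.231 per month

r = ln(2)/t_d = 0.6931/3 = 0.23105.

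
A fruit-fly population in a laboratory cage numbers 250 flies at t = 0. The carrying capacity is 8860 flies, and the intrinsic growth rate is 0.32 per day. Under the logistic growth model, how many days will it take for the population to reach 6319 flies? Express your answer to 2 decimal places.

A = (K − N₀)/N₀ = (8860 − 250)/250 = 34.44.
Solve 8860/(1 + 34.44·e^(−0.32t)) = 6319: 1 + 34.44·e^(−0.32t) = 1.4021, so e^(−0.32t) = 0.011676.
−0.32·t = ln(0.011676) = -4.4502, so t = 4.4502/0.32 = 13.907.

13.91 days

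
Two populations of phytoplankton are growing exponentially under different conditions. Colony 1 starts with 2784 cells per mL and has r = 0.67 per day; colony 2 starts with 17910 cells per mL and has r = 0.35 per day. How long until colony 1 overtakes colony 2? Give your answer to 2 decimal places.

Set 2784·e^(0.67t) = 17910·e^(0.35t).
e^((0.67 − 0.35)t) = 17910/2784 → e^(0.32·t) = 6.4332.
0.32·t = ln(6.4332) = 1.8615, so t = 1.8615/0.32 = 5.8171.

5.82 days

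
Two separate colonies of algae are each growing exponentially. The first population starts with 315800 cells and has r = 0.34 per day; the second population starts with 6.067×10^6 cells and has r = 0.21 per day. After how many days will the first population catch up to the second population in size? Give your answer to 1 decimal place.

Set 315800·e^(0.34t) = 6.067×10^6·e^(0.21t).
e^((0.34 − 0.21)t) = 6.067×10^6/315800 → e^(0.13·t) = 19.212.
0.13·t = ln(19.212) = 2.9555, so t = 2.9555/0.13 = 22.735.

22.7 days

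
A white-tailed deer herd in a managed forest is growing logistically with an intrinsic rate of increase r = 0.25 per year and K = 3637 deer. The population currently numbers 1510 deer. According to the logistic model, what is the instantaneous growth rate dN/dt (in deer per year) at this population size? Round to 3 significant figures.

221 deer per year

dN/dt = rN(1 − N/K) = 0.25 × 1510 × (1 − 1510/3637).
1 − 1510/3637 = 0.58482; dN/dt = 0.25 × 1510 × 0.58482 = 220.77.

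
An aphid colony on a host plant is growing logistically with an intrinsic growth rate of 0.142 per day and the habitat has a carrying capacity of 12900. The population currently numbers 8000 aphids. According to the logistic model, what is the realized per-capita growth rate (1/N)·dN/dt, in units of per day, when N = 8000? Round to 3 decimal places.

(1/N)·dN/dt = r(1 − N/K) = 0.142 × (1 − 8000/12900).
= 0.142 × 0.37984 = 0.053938.

0.054 per day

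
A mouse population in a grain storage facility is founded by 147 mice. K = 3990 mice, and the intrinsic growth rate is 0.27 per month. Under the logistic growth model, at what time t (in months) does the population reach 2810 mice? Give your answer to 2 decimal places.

A = (K − N₀)/N₀ = (3990 − 147)/147 = 26.143.
Solve 3990/(1 + 26.143·e^(−0.27t)) = 2810: 1 + 26.143·e^(−0.27t) = 1.4199, so e^(−0.27t) = 0.0160629.
−0.27·t = ln(0.0160629) = -4.1312, so t = 4.1312/0.27 = 15.301.

15.30 months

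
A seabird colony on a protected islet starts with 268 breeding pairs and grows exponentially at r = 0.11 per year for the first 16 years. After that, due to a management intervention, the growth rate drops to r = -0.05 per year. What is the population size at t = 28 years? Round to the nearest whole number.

855 breeding pairs

Phase 1: N(16) = 268·e^(0.11×16) = 268·e^1.76 = 1557.73.
Phase 2 runs for 28 − 16 = 12 years at r = -0.05.
N(28) = 1557.73·e^(-0.05×12) = 1557.73·e^-0.6 = 854.902.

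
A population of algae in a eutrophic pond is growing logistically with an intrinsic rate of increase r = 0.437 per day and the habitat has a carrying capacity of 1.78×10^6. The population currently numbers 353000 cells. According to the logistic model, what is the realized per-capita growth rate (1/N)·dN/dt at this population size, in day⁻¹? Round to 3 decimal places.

0.350 per day

(1/N)·dN/dt = r(1 − N/K) = 0.437 × (1 − 353000/1.78×10^6).
= 0.437 × 0.80169 = 0.35034.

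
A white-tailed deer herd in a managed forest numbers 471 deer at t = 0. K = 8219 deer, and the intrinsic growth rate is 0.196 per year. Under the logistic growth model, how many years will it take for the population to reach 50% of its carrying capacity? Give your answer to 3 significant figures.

14.3 years

A = (K − N₀)/N₀ = (8219 − 471)/471 = 16.45.
Solve 8219/(1 + 16.45·e^(−0.196t)) = 4109.5: 1 + 16.45·e^(−0.196t) = 2, so e^(−0.196t) = 0.0607899.
−0.196·t = ln(0.0607899) = -2.8003, so t = 2.8003/0.196 = 14.287.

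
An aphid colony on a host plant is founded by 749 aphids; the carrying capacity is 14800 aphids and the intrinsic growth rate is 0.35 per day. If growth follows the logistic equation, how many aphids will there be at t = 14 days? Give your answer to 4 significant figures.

A = (K − N₀)/N₀ = (14800 − 749)/749 = 18.76.
N(t) = K/(1 + A·e^(−rt)) = 14800/(1 + 18.76×e^(−0.35×14)).
e^(−4.9) = 0.0074466; denominator = 1 + 18.76×0.0074466 = 1.1397.
N = 14800/1.1397 = 12985.9.

12990 aphids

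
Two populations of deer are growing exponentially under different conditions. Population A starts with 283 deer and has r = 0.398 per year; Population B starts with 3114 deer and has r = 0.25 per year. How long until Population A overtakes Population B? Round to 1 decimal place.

Set 283·e^(0.398t) = 3114·e^(0.25t).
e^((0.398 − 0.25)t) = 3114/283 → e^(0.148·t) = 11.004.
0.148·t = ln(11.004) = 2.3982, so t = 2.3982/0.148 = 16.204.

16.2 years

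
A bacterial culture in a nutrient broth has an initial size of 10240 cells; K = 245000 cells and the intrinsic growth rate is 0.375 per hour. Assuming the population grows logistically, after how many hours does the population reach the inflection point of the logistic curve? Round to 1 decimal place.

Logistic growth is fastest at N = K/2 = 122500.
A = (K − N₀)/N₀ = 22.926. Set K/(1 + A·e^(−rt)) = K/2 → A·e^(−rt) = 1.
e^(−0.375t) = 1/22.926 = 0.043619, so t = ln(22.926)/0.375 = 3.1323/0.375 = 8.3527.

8.4 hours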